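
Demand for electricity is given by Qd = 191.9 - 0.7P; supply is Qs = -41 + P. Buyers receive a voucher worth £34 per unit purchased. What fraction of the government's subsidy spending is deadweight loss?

DWL / government spending = 7/110

Pre-subsidy: 191.9 - 0.7P = -41 + P gives P* = 137, Q* = 96.
With the rebate, buyers effectively pay Pb = Ps − 34, where Ps is the price sellers receive.
Demand in terms of Ps becomes Qd = 191.9 − 0.7(Ps − 34) = 215.7 - 0.7Ps. Setting this equal to supply: 215.7 - 0.7Ps = -41 + Ps, so Ps = 151.
Buyers pay Pb = 151 − 34 = 117; Q' = -41 + 1·151 = 110.
ΔCS = ½(96 + 110)(137 − 117) = 2060; ΔPS = ½(96 + 110)(151 − 137) = 1442.
Government spending = 34 × 110 = 3740.
DWL = ½ × 34 × (110 − 96) = 238; fraction = 238 / 3740 = 7/110.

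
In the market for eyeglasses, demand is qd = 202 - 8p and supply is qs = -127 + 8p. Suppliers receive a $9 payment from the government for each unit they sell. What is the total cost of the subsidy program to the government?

Pre-subsidy: 202 - 8p = -127 + 8p gives p* = 20.5625, q* = 37.5.
With the subsidy, sellers receive ps = pb + 9 for each unit, where pb is the price buyers pay.
Supply in terms of pb becomes qs = -127 + 8(pb + 9) = -55 + 8pb. Setting this equal to demand: 202 - 8pb = -55 + 8pb, so pb = 16.0625.
Sellers receive ps = 16.0625 + 9 = 25.0625; q' = 202 − 8·16.0625 = 73.5.
Government outlay = subsidy × quantity = 9 × 73.5 = 661.5.

Government cost = $661.5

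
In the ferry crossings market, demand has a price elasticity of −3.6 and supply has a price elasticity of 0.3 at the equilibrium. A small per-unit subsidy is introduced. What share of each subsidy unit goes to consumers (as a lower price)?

For a small subsidy around the equilibrium, the benefit split depends on the relative slopes, which at a point are proportional to the elasticities.
Buyer share = εs/(εs + |εd|) = 0.3/(0.3 + 3.6) = 1/13; seller share = |εd|/(εs + |εd|) = 12/13.

Consumer share = 1/13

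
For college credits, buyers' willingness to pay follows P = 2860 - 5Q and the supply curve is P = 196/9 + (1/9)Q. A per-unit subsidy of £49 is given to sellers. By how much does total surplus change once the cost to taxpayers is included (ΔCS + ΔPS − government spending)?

Net change in total surplus = -21609/92

Pre-subsidy: 2860 - 5Q = 196/9 + (1/9)Q gives Q* = 12772/23 and P* = 1920/23.
With the subsidy, sellers receive Ps = Pb + 49 for each unit, where Pb is the price buyers pay.
On the curves, Pb = 2860 - 5Q and Ps = 196/9 + (1/9)Q; the wedge Ps − Pb = 49 gives 196/9 + (1/9)Q − (2860 - 5Q) = 49, so Q' = 25985/46.
Then Pb = 2860 − 5·(25985/46) = 1635/46 and Ps = 196/9 + (1/9)·(25985/46) = 3889/46.
ΔCS = ½(12772/23 + 25985/46)(1920/23 − 1635/46) = 113621445/4232; ΔPS = ½(12772/23 + 25985/46)(3889/46 − 1920/23) = 2524921/4232.
Government spending = 49 × 25985/46 = 1273265/46.
Net change = 113621445/4232 + 2524921/4232 − 1273265/46 = -21609/92. The loss equals the DWL triangle ½·49·441/46.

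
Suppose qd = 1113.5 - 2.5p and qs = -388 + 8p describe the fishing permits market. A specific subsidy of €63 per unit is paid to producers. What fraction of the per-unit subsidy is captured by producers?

Pre-subsidy: 1113.5 - 2.5p = -388 + 8p gives p* = 143, q* = 756.
With the subsidy, sellers receive ps = pb + 63 for each unit, where pb is the price buyers pay.
Supply in terms of pb becomes qs = -388 + 8(pb + 63) = 116 + 8pb. Setting this equal to demand: 1113.5 - 2.5pb = 116 + 8pb, so pb = 95.
Sellers receive ps = 95 + 63 = 158; q' = 1113.5 − 2.5·95 = 876.
Buyers' price falls by p* − pb = 143 − 95 = 48; sellers' price rises by ps − p* = 158 − 143 = 15.
So producers capture 15/63 = 5/21 of each unit of subsidy.

Producer share = 5/21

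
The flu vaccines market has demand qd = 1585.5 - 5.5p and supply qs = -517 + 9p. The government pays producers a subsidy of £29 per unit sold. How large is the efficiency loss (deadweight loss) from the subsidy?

Pre-subsidy: 1585.5 - 5.5p = -517 + 9p gives p* = 145, q* = 788.
With the subsidy, sellers receive ps = pb + 29 for each unit, where pb is the price buyers pay.
Supply in terms of pb becomes qs = -517 + 9(pb + 29) = -256 + 9pb. Setting this equal to demand: 1585.5 - 5.5pb = -256 + 9pb, so pb = 127.
Sellers receive ps = 127 + 29 = 156; q' = 1585.5 − 5.5·127 = 887.
The subsidy expands output by 887 − 788 = 99 past the efficient level; on those units the gap between marginal cost and willingness to pay runs from 0 up to 29.
DWL = ½ × 29 × 99 = 1435.5.

Deadweight loss = £1435.5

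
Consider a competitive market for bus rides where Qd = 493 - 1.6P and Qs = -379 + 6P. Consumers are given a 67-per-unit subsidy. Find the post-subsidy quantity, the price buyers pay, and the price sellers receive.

Q' = 7487/19; buyers pay 1175/19; sellers receive 2448/19

Pre-subsidy: 493 - 1.6P = -379 + 6P gives P* = 2180/19, Q* = 5879/19.
With the rebate, buyers effectively pay Pb = Ps − 67, where Ps is the price sellers receive.
Demand in terms of Ps becomes Qd = 493 − 1.6(Ps − 67) = 600.2 - 1.6Ps. Setting this equal to supply: 600.2 - 1.6Ps = -379 + 6Ps, so Ps = 2448/19.
Buyers pay Pb = 2448/19 − 67 = 1175/19; Q' = -379 + 6·(2448/19) = 7487/19.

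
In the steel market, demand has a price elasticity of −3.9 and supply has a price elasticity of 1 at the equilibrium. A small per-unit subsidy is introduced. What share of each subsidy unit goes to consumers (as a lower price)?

Consumer share = 10/49

For a small subsidy around the equilibrium, the benefit split depends on the relative slopes, which at a point are proportional to the elasticities.
Buyer share = εs/(εs + |εd|) = 1/(1 + 3.9) = 10/49; seller share = |εd|/(εs + |εd|) = 39/49.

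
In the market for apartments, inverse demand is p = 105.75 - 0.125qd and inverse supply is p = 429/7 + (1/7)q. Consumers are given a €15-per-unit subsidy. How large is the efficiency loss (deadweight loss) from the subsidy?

Pre-subsidy: 105.75 - 0.125q = 429/7 + (1/7)q gives q* = 166 and p* = 85.
With the rebate, buyers effectively pay pb = ps − 15, where ps is the price sellers receive.
On the curves, pb = 105.75 - 0.125q and ps = 429/7 + (1/7)q; the wedge ps − pb = 15 gives 429/7 + (1/7)q − (105.75 - 0.125q) = 15, so q' = 222.
Then pb = 105.75 − 0.125·222 = 78 and ps = 429/7 + (1/7)·222 = 93.
The subsidy expands output by 222 − 166 = 56 past the efficient level; on those units the gap between marginal cost and willingness to pay runs from 0 up to 15.
DWL = ½ × 15 × 56 = 420.

Deadweight loss = €420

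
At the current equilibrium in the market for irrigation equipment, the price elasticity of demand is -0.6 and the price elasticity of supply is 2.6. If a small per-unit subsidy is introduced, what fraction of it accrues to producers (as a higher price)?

Producer share = 0.1875

For a small subsidy around the equilibrium, the benefit split depends on the relative slopes, which at a point are proportional to the elasticities.
Buyer share = εs/(εs + |εd|) = 2.6/(2.6 + 0.6) = 0.8125; seller share = |εd|/(εs + |εd|) = 0.1875.
So producers capture 0.1875 of the subsidy.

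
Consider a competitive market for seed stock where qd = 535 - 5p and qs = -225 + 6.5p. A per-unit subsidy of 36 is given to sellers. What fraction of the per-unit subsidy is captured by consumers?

Consumer share = 13/23

Pre-subsidy: 535 - 5p = -225 + 6.5p gives p* = 1520/23, q* = 4705/23.
With the subsidy, sellers receive ps = pb + 36 for each unit, where pb is the price buyers pay.
Supply in terms of pb becomes qs = -225 + 6.5(pb + 36) = 9 + 6.5pb. Setting this equal to demand: 535 - 5pb = 9 + 6.5pb, so pb = 1052/23.
Sellers receive ps = 1052/23 + 36 = 1880/23; q' = 535 − 5·(1052/23) = 7045/23.
Buyers' price falls by p* − pb = 1520/23 − 1052/23 = 468/23; sellers' price rises by ps − p* = 1880/23 − 1520/23 = 360/23.
So consumers capture (468/23)/36 = 13/23 of each unit of subsidy.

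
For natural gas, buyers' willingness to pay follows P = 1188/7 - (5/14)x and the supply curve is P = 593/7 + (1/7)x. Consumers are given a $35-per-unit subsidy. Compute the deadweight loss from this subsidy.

Pre-subsidy: 1188/7 - (5/14)x = 593/7 + (1/7)x gives x* = 170 and P* = 109.
With the rebate, buyers effectively pay Pb = Ps − 35, where Ps is the price sellers receive.
On the curves, Pb = 1188/7 - (5/14)x and Ps = 593/7 + (1/7)x; the wedge Ps − Pb = 35 gives 593/7 + (1/7)x − (1188/7 - (5/14)x) = 35, so x' = 240.
Then Pb = 1188/7 − (5/14)·240 = 84 and Ps = 593/7 + (1/7)·240 = 119.
The subsidy expands output by 240 − 170 = 70 past the efficient level; on those units the gap between marginal cost and willingness to pay runs from 0 up to 35.
DWL = ½ × 35 × 70 = 1225.

Deadweight loss = $1225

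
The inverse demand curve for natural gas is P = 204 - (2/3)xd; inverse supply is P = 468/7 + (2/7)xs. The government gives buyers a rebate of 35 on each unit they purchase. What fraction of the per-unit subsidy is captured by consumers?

Pre-subsidy: 204 - (2/3)x = 468/7 + (2/7)x gives x* = 144 and P* = 108.
With the rebate, buyers effectively pay Pb = Ps − 35, where Ps is the price sellers receive.
On the curves, Pb = 204 - (2/3)x and Ps = 468/7 + (2/7)x; the wedge Ps − Pb = 35 gives 468/7 + (2/7)x − (204 - (2/3)x) = 35, so x' = 180.75.
Then Pb = 204 − (2/3)·180.75 = 83.5 and Ps = 468/7 + (2/7)·180.75 = 118.5.
Buyers' price falls by P* − Pb = 108 − 83.5 = 24.5; sellers' price rises by Ps − P* = 118.5 − 108 = 10.5.
So consumers capture 24.5/35 = 0.7 of each unit of subsidy.

Consumer share = 0.7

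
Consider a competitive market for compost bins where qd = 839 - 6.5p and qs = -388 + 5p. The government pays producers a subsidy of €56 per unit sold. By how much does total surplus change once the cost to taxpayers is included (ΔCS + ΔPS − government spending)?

Net change in total surplus = -101920/23

Pre-subsidy: 839 - 6.5p = -388 + 5p gives p* = 2454/23, q* = 3346/23.
With the subsidy, sellers receive ps = pb + 56 for each unit, where pb is the price buyers pay.
Supply in terms of pb becomes qs = -388 + 5(pb + 56) = -108 + 5pb. Setting this equal to demand: 839 - 6.5pb = -108 + 5pb, so pb = 1894/23.
Sellers receive ps = 1894/23 + 56 = 3182/23; q' = 839 − 6.5·(1894/23) = 6986/23.
ΔCS = ½(3346/23 + 6986/23)(2454/23 − 1894/23) = 2892960/529; ΔPS = ½(3346/23 + 6986/23)(3182/23 − 2454/23) = 3760848/529.
Government spending = 56 × 6986/23 = 391216/23.
Net change = 2892960/529 + 3760848/529 − 391216/23 = -101920/23. The loss equals the DWL triangle ½·56·3640/23.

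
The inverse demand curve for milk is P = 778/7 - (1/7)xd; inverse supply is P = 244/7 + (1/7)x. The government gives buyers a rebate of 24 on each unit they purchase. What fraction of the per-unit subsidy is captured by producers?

Producer share = 0.5

Pre-subsidy: 778/7 - (1/7)x = 244/7 + (1/7)x gives x* = 267 and P* = 73.
With the rebate, buyers effectively pay Pb = Ps − 24, where Ps is the price sellers receive.
On the curves, Pb = 778/7 - (1/7)x and Ps = 244/7 + (1/7)x; the wedge Ps − Pb = 24 gives 244/7 + (1/7)x − (778/7 - (1/7)x) = 24, so x' = 351.
Then Pb = 778/7 − (1/7)·351 = 61 and Ps = 244/7 + (1/7)·351 = 85.
Buyers' price falls by P* − Pb = 73 − 61 = 12; sellers' price rises by Ps − P* = 85 − 73 = 12.
So producers capture 12/24 = 0.5 of each unit of subsidy.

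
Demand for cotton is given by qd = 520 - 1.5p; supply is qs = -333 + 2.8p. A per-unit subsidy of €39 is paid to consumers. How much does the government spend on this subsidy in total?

Pre-subsidy: 520 - 1.5p = -333 + 2.8p gives p* = 8530/43, q* = 9565/43.
With the rebate, buyers effectively pay pb = ps − 39, where ps is the price sellers receive.
Demand in terms of ps becomes qd = 520 − 1.5(ps − 39) = 578.5 - 1.5ps. Setting this equal to supply: 578.5 - 1.5ps = -333 + 2.8ps, so ps = 9115/43.
Buyers pay pb = 9115/43 − 39 = 7438/43; q' = -333 + 2.8·(9115/43) = 11203/43.
Government outlay = subsidy × quantity = 39 × 11203/43 = 436917/43.

Government cost = 436917/43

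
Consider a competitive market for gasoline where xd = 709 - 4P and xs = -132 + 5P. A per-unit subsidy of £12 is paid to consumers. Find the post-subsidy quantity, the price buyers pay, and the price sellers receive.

x' = 3257/9; buyers pay 781/9; sellers receive 889/9

Pre-subsidy: 709 - 4P = -132 + 5P gives P* = 841/9, x* = 3017/9.
With the rebate, buyers effectively pay Pb = Ps − 12, where Ps is the price sellers receive.
Demand in terms of Ps becomes xd = 709 − 4(Ps − 12) = 757 - 4Ps. Setting this equal to supply: 757 - 4Ps = -132 + 5Ps, so Ps = 889/9.
Buyers pay Pb = 889/9 − 12 = 781/9; x' = -132 + 5·(889/9) = 3257/9.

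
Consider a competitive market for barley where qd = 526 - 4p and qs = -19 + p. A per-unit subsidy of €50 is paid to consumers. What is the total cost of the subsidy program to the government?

Government cost = €6500

Pre-subsidy: 526 - 4p = -19 + p gives p* = 109, q* = 90.
With the rebate, buyers effectively pay pb = ps − 50, where ps is the price sellers receive.
Demand in terms of ps becomes qd = 526 − 4(ps − 50) = 726 - 4ps. Setting this equal to supply: 726 - 4ps = -19 + ps, so ps = 149.
Buyers pay pb = 149 − 50 = 99; q' = -19 + 1·149 = 130.
Government outlay = subsidy × quantity = 50 × 130 = 6500.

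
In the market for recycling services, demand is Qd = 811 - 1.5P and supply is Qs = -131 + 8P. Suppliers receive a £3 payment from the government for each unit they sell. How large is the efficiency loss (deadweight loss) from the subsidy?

Deadweight loss = 108/19

Pre-subsidy: 811 - 1.5P = -131 + 8P gives P* = 1884/19, Q* = 12583/19.
With the subsidy, sellers receive Ps = Pb + 3 for each unit, where Pb is the price buyers pay.
Supply in terms of Pb becomes Qs = -131 + 8(Pb + 3) = -107 + 8Pb. Setting this equal to demand: 811 - 1.5Pb = -107 + 8Pb, so Pb = 1836/19.
Sellers receive Ps = 1836/19 + 3 = 1893/19; Q' = 811 − 1.5·(1836/19) = 12655/19.
The subsidy expands output by 12655/19 − 12583/19 = 72/19 past the efficient level; on those units the gap between marginal cost and willingness to pay runs from 0 up to 3.
DWL = ½ × 3 × 72/19 = 108/19.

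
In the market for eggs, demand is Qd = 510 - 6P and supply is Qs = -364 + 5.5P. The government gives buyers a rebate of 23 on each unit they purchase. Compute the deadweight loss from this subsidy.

Deadweight loss = 759

Pre-subsidy: 510 - 6P = -364 + 5.5P gives P* = 76, Q* = 54.
With the rebate, buyers effectively pay Pb = Ps − 23, where Ps is the price sellers receive.
Demand in terms of Ps becomes Qd = 510 − 6(Ps − 23) = 648 - 6Ps. Setting this equal to supply: 648 - 6Ps = -364 + 5.5Ps, so Ps = 88.
Buyers pay Pb = 88 − 23 = 65; Q' = -364 + 5.5·88 = 120.
The subsidy expands output by 120 − 54 = 66 past the efficient level; on those units the gap between marginal cost and willingness to pay runs from 0 up to 23.
DWL = ½ × 23 × 66 = 759.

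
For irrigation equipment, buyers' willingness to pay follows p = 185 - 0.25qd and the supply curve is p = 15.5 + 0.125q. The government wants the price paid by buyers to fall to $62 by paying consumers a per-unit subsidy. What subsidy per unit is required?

Required subsidy s = $15 per unit

At a buyer price of 62, quantity demanded is 740 − 4·62 = 492.
Sellers supply 492 only when they receive ps = 15.5 + 0.125·492 = 77.
s = ps − pb = 77 − 62 = 15.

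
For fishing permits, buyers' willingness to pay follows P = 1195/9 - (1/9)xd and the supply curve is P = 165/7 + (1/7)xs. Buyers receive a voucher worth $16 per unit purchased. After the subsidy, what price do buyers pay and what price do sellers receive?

Pre-subsidy: 1195/9 - (1/9)x = 165/7 + (1/7)x gives x* = 430 and P* = 85.
With the rebate, buyers effectively pay Pb = Ps − 16, where Ps is the price sellers receive.
On the curves, Pb = 1195/9 - (1/9)x and Ps = 165/7 + (1/7)x; the wedge Ps − Pb = 16 gives 165/7 + (1/7)x − (1195/9 - (1/9)x) = 16, so x' = 493.
Then Pb = 1195/9 − (1/9)·493 = 78 and Ps = 165/7 + (1/7)·493 = 94.

Buyers pay $78; sellers receive $94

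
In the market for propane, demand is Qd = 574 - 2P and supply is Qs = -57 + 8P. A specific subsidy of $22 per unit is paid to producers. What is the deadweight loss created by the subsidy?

Pre-subsidy: 574 - 2P = -57 + 8P gives P* = 63.1, Q* = 447.8.
With the subsidy, sellers receive Ps = Pb + 22 for each unit, where Pb is the price buyers pay.
Supply in terms of Pb becomes Qs = -57 + 8(Pb + 22) = 119 + 8Pb. Setting this equal to demand: 574 - 2Pb = 119 + 8Pb, so Pb = 45.5.
Sellers receive Ps = 45.5 + 22 = 67.5; Q' = 574 − 2·45.5 = 483.
The subsidy expands output by 483 − 447.8 = 35.2 past the efficient level; on those units the gap between marginal cost and willingness to pay runs from 0 up to 22.
DWL = ½ × 22 × 35.2 = 387.2.

Deadweight loss = $387.2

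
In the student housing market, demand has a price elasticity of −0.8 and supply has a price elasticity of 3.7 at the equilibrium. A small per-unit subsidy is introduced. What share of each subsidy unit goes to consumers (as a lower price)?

For a small subsidy around the equilibrium, the benefit split depends on the relative slopes, which at a point are proportional to the elasticities.
Buyer share = εs/(εs + |εd|) = 3.7/(3.7 + 0.8) = 37/45; seller share = |εd|/(εs + |εd|) = 8/45.

Consumer share = 37/45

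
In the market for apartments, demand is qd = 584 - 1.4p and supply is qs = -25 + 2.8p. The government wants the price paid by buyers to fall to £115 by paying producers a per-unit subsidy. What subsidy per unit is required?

At a buyer price of 115, quantity demanded is 584 − 1.4·115 = 423.
Sellers supply 423 only when they receive ps with -25 + 2.8·ps = 423, i.e. ps = 160.
s = ps − pb = 160 − 115 = 45.

Required subsidy s = £45 per unit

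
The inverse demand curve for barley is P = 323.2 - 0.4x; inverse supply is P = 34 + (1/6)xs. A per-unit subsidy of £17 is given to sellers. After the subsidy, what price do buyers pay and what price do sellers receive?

Buyers pay 1820/17; sellers receive 2109/17

Pre-subsidy: 323.2 - 0.4x = 34 + (1/6)x gives x* = 8676/17 and P* = 2024/17.
With the subsidy, sellers receive Ps = Pb + 17 for each unit, where Pb is the price buyers pay.
On the curves, Pb = 323.2 - 0.4x and Ps = 34 + (1/6)x; the wedge Ps − Pb = 17 gives 34 + (1/6)x − (323.2 - 0.4x) = 17, so x' = 9186/17.
Then Pb = 323.2 − 0.4·(9186/17) = 1820/17 and Ps = 34 + (1/6)·(9186/17) = 2109/17.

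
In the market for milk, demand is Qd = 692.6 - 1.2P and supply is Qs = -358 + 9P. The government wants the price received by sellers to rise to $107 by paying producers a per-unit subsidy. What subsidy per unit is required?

Required subsidy s = $34 per unit

At a seller price of 107, quantity supplied is -358 + 9·107 = 605.
Buyers absorb 605 only when they pay Pb with 692.6 − 1.2·Pb = 605, i.e. Pb = 73.
s = Ps − Pb = 107 − 73 = 34.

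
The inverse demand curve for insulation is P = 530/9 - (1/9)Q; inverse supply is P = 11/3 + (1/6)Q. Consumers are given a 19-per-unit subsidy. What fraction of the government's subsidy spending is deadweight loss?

Pre-subsidy: 530/9 - (1/9)Q = 11/3 + (1/6)Q gives Q* = 198.8 and P* = 36.8.
With the rebate, buyers effectively pay Pb = Ps − 19, where Ps is the price sellers receive.
On the curves, Pb = 530/9 - (1/9)Q and Ps = 11/3 + (1/6)Q; the wedge Ps − Pb = 19 gives 11/3 + (1/6)Q − (530/9 - (1/9)Q) = 19, so Q' = 267.2.
Then Pb = 530/9 − (1/9)·267.2 = 29.2 and Ps = 11/3 + (1/6)·267.2 = 48.2.
ΔCS = ½(198.8 + 267.2)(36.8 − 29.2) = 1770.8; ΔPS = ½(198.8 + 267.2)(48.2 − 36.8) = 2656.2.
Government spending = 19 × 267.2 = 5076.8.
DWL = ½ × 19 × (267.2 − 198.8) = 649.8; fraction = 649.8 / 5076.8 = 171/1336.

DWL / government spending = 171/1336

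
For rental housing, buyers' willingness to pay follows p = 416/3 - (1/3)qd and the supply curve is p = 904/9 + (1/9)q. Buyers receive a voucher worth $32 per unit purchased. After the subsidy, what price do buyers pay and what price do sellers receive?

Pre-subsidy: 416/3 - (1/3)q = 904/9 + (1/9)q gives q* = 86 and p* = 110.
With the rebate, buyers effectively pay pb = ps − 32, where ps is the price sellers receive.
On the curves, pb = 416/3 - (1/3)q and ps = 904/9 + (1/9)q; the wedge ps − pb = 32 gives 904/9 + (1/9)q − (416/3 - (1/3)q) = 32, so q' = 158.
Then pb = 416/3 − (1/3)·158 = 86 and ps = 904/9 + (1/9)·158 = 118.

Buyers pay $86; sellers receive $118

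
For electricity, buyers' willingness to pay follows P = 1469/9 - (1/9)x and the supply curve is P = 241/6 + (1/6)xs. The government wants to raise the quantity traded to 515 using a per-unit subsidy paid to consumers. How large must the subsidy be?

Required subsidy s = 20 per unit

At x = 515, from the demand curve buyers pay Pb = 1469/9 − (1/9)·515 = 106; from the supply curve sellers need Ps = 241/6 + (1/6)·515 = 126.
The subsidy must fill the gap: s = Ps − Pb = 126 − 106 = 20.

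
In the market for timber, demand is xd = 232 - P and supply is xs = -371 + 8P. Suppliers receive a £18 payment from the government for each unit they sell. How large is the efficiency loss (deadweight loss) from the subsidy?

Deadweight loss = £144

Pre-subsidy: 232 - P = -371 + 8P gives P* = 67, x* = 165.
With the subsidy, sellers receive Ps = Pb + 18 for each unit, where Pb is the price buyers pay.
Supply in terms of Pb becomes xs = -371 + 8(Pb + 18) = -227 + 8Pb. Setting this equal to demand: 232 - Pb = -227 + 8Pb, so Pb = 51.
Sellers receive Ps = 51 + 18 = 69; x' = 232 − 1·51 = 181.
The subsidy expands output by 181 − 165 = 16 past the efficient level; on those units the gap between marginal cost and willingness to pay runs from 0 up to 18.
DWL = ½ × 18 × 16 = 144.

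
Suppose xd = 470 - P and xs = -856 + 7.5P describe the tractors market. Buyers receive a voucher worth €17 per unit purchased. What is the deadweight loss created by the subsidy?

Pre-subsidy: 470 - P = -856 + 7.5P gives P* = 156, x* = 314.
With the rebate, buyers effectively pay Pb = Ps − 17, where Ps is the price sellers receive.
Demand in terms of Ps becomes xd = 470 − 1(Ps − 17) = 487 - Ps. Setting this equal to supply: 487 - Ps = -856 + 7.5Ps, so Ps = 158.
Buyers pay Pb = 158 − 17 = 141; x' = -856 + 7.5·158 = 329.
The subsidy expands output by 329 − 314 = 15 past the efficient level; on those units the gap between marginal cost and willingness to pay runs from 0 up to 17.
DWL = ½ × 17 × 15 = 127.5.

Deadweight loss = €127.5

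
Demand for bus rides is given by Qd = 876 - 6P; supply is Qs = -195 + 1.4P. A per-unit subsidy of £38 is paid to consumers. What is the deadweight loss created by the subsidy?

Deadweight loss = 30324/37

Pre-subsidy: 876 - 6P = -195 + 1.4P gives P* = 5355/37, Q* = 282/37.
With the rebate, buyers effectively pay Pb = Ps − 38, where Ps is the price sellers receive.
Demand in terms of Ps becomes Qd = 876 − 6(Ps − 38) = 1104 - 6Ps. Setting this equal to supply: 1104 - 6Ps = -195 + 1.4Ps, so Ps = 6495/37.
Buyers pay Pb = 6495/37 − 38 = 5089/37; Q' = -195 + 1.4·(6495/37) = 1878/37.
The subsidy expands output by 1878/37 − 282/37 = 1596/37 past the efficient level; on those units the gap between marginal cost and willingness to pay runs from 0 up to 38.
DWL = ½ × 38 × 1596/37 = 30324/37.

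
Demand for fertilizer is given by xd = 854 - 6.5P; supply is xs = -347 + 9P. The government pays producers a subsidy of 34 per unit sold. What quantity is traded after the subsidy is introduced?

x' = 14839/31

Pre-subsidy: 854 - 6.5P = -347 + 9P gives P* = 2402/31, x* = 10861/31.
With the subsidy, sellers receive Ps = Pb + 34 for each unit, where Pb is the price buyers pay.
Supply in terms of Pb becomes xs = -347 + 9(Pb + 34) = -41 + 9Pb. Setting this equal to demand: 854 - 6.5Pb = -41 + 9Pb, so Pb = 1790/31.
Sellers receive Ps = 1790/31 + 34 = 2844/31; x' = 854 − 6.5·(1790/31) = 14839/31.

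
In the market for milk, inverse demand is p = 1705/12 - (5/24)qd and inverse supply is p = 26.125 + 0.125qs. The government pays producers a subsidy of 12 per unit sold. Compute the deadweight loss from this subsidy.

Deadweight loss = 216

Pre-subsidy: 1705/12 - (5/24)q = 26.125 + 0.125q gives q* = 347.875 and p* = 69.609375.
With the subsidy, sellers receive ps = pb + 12 for each unit, where pb is the price buyers pay.
On the curves, pb = 1705/12 - (5/24)q and ps = 26.125 + 0.125q; the wedge ps − pb = 12 gives 26.125 + 0.125q − (1705/12 - (5/24)q) = 12, so q' = 383.875.
Then pb = 1705/12 − (5/24)·383.875 = 62.109375 and ps = 26.125 + 0.125·383.875 = 74.109375.
The subsidy expands output by 383.875 − 347.875 = 36 past the efficient level; on those units the gap between marginal cost and willingness to pay runs from 0 up to 12.
DWL = ½ × 12 × 36 = 216.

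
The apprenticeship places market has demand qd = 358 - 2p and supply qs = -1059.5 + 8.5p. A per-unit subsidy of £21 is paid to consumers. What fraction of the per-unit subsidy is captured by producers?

Pre-subsidy: 358 - 2p = -1059.5 + 8.5p gives p* = 135, q* = 88.
With the rebate, buyers effectively pay pb = ps − 21, where ps is the price sellers receive.
Demand in terms of ps becomes qd = 358 − 2(ps − 21) = 400 - 2ps. Setting this equal to supply: 400 - 2ps = -1059.5 + 8.5ps, so ps = 139.
Buyers pay pb = 139 − 21 = 118; q' = -1059.5 + 8.5·139 = 122.
Buyers' price falls by p* − pb = 135 − 118 = 17; sellers' price rises by ps − p* = 139 − 135 = 4.
So producers capture 4/21 = 4/21 of each unit of subsidy.

Producer share = 4/21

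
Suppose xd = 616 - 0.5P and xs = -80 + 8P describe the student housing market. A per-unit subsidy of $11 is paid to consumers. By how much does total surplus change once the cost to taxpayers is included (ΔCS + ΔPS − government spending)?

Net change in total surplus = -484/17

Pre-subsidy: 616 - 0.5P = -80 + 8P gives P* = 1392/17, x* = 9776/17.
With the rebate, buyers effectively pay Pb = Ps − 11, where Ps is the price sellers receive.
Demand in terms of Ps becomes xd = 616 − 0.5(Ps − 11) = 621.5 - 0.5Ps. Setting this equal to supply: 621.5 - 0.5Ps = -80 + 8Ps, so Ps = 1403/17.
Buyers pay Pb = 1403/17 − 11 = 1216/17; x' = -80 + 8·(1403/17) = 9864/17.
ΔCS = ½(9776/17 + 9864/17)(1392/17 − 1216/17) = 1728320/289; ΔPS = ½(9776/17 + 9864/17)(1403/17 − 1392/17) = 108020/289.
Government spending = 11 × 9864/17 = 108504/17.
Net change = 1728320/289 + 108020/289 − 108504/17 = -484/17. The loss equals the DWL triangle ½·11·88/17.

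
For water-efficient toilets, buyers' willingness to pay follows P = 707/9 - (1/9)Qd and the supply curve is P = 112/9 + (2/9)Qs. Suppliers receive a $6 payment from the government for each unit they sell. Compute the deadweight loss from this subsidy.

Deadweight loss = $54

Pre-subsidy: 707/9 - (1/9)Q = 112/9 + (2/9)Q gives Q* = 595/3 and P* = 1526/27.
With the subsidy, sellers receive Ps = Pb + 6 for each unit, where Pb is the price buyers pay.
On the curves, Pb = 707/9 - (1/9)Q and Ps = 112/9 + (2/9)Q; the wedge Ps − Pb = 6 gives 112/9 + (2/9)Q − (707/9 - (1/9)Q) = 6, so Q' = 649/3.
Then Pb = 707/9 − (1/9)·(649/3) = 1472/27 and Ps = 112/9 + (2/9)·(649/3) = 1634/27.
The subsidy expands output by 649/3 − 595/3 = 18 past the efficient level; on those units the gap between marginal cost and willingness to pay runs from 0 up to 6.
DWL = ½ × 6 × 18 = 54.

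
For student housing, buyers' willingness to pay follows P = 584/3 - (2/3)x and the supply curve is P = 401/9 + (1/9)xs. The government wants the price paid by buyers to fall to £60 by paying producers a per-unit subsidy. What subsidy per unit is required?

At a buyer price of 60, quantity demanded is 292 − 1.5·60 = 202.
Sellers supply 202 only when they receive Ps = 401/9 + (1/9)·202 = 67.
s = Ps − Pb = 67 − 60 = 7.

Required subsidy s = £7 per unit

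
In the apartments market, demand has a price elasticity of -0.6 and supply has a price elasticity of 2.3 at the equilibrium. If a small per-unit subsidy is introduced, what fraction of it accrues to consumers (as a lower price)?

Consumer share = 23/29

For a small subsidy around the equilibrium, the benefit split depends on the relative slopes, which at a point are proportional to the elasticities.
Buyer share = εs/(εs + |εd|) = 2.3/(2.3 + 0.6) = 23/29; seller share = |εd|/(εs + |εd|) = 6/29.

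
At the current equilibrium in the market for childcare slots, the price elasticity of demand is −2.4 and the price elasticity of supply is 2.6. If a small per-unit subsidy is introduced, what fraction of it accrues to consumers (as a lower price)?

For a small subsidy around the equilibrium, the benefit split depends on the relative slopes, which at a point are proportional to the elasticities.
Buyer share = εs/(εs + |εd|) = 2.6/(2.6 + 2.4) = 0.52; seller share = |εd|/(εs + |εd|) = 0.48.

Consumer share = 0.52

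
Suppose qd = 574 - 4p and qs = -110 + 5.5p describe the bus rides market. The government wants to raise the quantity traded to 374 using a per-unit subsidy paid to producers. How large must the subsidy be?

Required subsidy s = 38 per unit

At q = 374, invert demand for the buyer price: pb = (574 − 374)/4 = 50; invert supply for the seller price: ps = (374 − (-110))/5.5 = 88.
The subsidy must fill the gap: s = ps − pb = 88 − 50 = 38.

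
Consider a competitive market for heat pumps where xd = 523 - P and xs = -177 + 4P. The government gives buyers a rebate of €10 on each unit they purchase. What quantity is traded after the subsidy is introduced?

Pre-subsidy: 523 - P = -177 + 4P gives P* = 140, x* = 383.
With the rebate, buyers effectively pay Pb = Ps − 10, where Ps is the price sellers receive.
Demand in terms of Ps becomes xd = 523 − 1(Ps − 10) = 533 - Ps. Setting this equal to supply: 533 - Ps = -177 + 4Ps, so Ps = 142.
Buyers pay Pb = 142 − 10 = 132; x' = -177 + 4·142 = 391.

x' = 391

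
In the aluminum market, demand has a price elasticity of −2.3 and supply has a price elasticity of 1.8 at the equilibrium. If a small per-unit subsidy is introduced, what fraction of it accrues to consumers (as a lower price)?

Consumer share = 18/41

For a small subsidy around the equilibrium, the benefit split depends on the relative slopes, which at a point are proportional to the elasticities.
Buyer share = εs/(εs + |εd|) = 1.8/(1.8 + 2.3) = 18/41; seller share = |εd|/(εs + |εd|) = 23/41.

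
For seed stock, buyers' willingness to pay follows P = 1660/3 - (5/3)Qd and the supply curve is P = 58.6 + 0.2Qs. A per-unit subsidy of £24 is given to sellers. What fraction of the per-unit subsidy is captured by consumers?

Consumer share = 25/28

Pre-subsidy: 1660/3 - (5/3)Q = 58.6 + 0.2Q gives Q* = 7421/28 and P* = 3125/28.
With the subsidy, sellers receive Ps = Pb + 24 for each unit, where Pb is the price buyers pay.
On the curves, Pb = 1660/3 - (5/3)Q and Ps = 58.6 + 0.2Q; the wedge Ps − Pb = 24 gives 58.6 + 0.2Q − (1660/3 - (5/3)Q) = 24, so Q' = 7781/28.
Then Pb = 1660/3 − (5/3)·(7781/28) = 2525/28 and Ps = 58.6 + 0.2·(7781/28) = 3197/28.
Buyers' price falls by P* − Pb = 3125/28 − 2525/28 = 150/7; sellers' price rises by Ps − P* = 3197/28 − 3125/28 = 18/7.
So consumers capture (150/7)/24 = 25/28 of each unit of subsidy.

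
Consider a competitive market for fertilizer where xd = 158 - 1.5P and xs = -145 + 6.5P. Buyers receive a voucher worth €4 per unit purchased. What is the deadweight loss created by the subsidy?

Deadweight loss = €9.75

Pre-subsidy: 158 - 1.5P = -145 + 6.5P gives P* = 37.875, x* = 101.1875.
With the rebate, buyers effectively pay Pb = Ps − 4, where Ps is the price sellers receive.
Demand in terms of Ps becomes xd = 158 − 1.5(Ps − 4) = 164 - 1.5Ps. Setting this equal to supply: 164 - 1.5Ps = -145 + 6.5Ps, so Ps = 38.625.
Buyers pay Pb = 38.625 − 4 = 34.625; x' = -145 + 6.5·38.625 = 106.0625.
The subsidy expands output by 106.0625 − 101.1875 = 4.875 past the efficient level; on those units the gap between marginal cost and willingness to pay runs from 0 up to 4.
DWL = ½ × 4 × 4.875 = 9.75.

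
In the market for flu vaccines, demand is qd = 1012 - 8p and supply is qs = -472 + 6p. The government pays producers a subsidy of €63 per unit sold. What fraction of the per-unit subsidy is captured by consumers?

Pre-subsidy: 1012 - 8p = -472 + 6p gives p* = 106, q* = 164.
With the subsidy, sellers receive ps = pb + 63 for each unit, where pb is the price buyers pay.
Supply in terms of pb becomes qs = -472 + 6(pb + 63) = -94 + 6pb. Setting this equal to demand: 1012 - 8pb = -94 + 6pb, so pb = 79.
Sellers receive ps = 79 + 63 = 142; q' = 1012 − 8·79 = 380.
Buyers' price falls by p* − pb = 106 − 79 = 27; sellers' price rises by ps − p* = 142 − 106 = 36.
So consumers capture 27/63 = 3/7 of each unit of subsidy.

Consumer share = 3/7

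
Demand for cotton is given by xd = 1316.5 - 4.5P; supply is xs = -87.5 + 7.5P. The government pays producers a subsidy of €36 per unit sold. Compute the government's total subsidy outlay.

Pre-subsidy: 1316.5 - 4.5P = -87.5 + 7.5P gives P* = 117, x* = 790.
With the subsidy, sellers receive Ps = Pb + 36 for each unit, where Pb is the price buyers pay.
Supply in terms of Pb becomes xs = -87.5 + 7.5(Pb + 36) = 182.5 + 7.5Pb. Setting this equal to demand: 1316.5 - 4.5Pb = 182.5 + 7.5Pb, so Pb = 94.5.
Sellers receive Ps = 94.5 + 36 = 130.5; x' = 1316.5 − 4.5·94.5 = 891.25.
Government outlay = subsidy × quantity = 36 × 891.25 = 32085.

Government cost = €32085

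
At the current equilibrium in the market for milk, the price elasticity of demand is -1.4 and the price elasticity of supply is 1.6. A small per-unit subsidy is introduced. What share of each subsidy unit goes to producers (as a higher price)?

For a small subsidy around the equilibrium, the benefit split depends on the relative slopes, which at a point are proportional to the elasticities.
Buyer share = εs/(εs + |εd|) = 1.6/(1.6 + 1.4) = 8/15; seller share = |εd|/(εs + |εd|) = 7/15.
So producers capture 7/15 of the subsidy.

Producer share = 7/15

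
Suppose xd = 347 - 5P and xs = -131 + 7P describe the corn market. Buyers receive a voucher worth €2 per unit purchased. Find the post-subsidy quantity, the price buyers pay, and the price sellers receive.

Pre-subsidy: 347 - 5P = -131 + 7P gives P* = 239/6, x* = 887/6.
With the rebate, buyers effectively pay Pb = Ps − 2, where Ps is the price sellers receive.
Demand in terms of Ps becomes xd = 347 − 5(Ps − 2) = 357 - 5Ps. Setting this equal to supply: 357 - 5Ps = -131 + 7Ps, so Ps = 122/3.
Buyers pay Pb = 122/3 − 2 = 116/3; x' = -131 + 7·(122/3) = 461/3.

x' = 461/3; buyers pay 116/3; sellers receive 122/3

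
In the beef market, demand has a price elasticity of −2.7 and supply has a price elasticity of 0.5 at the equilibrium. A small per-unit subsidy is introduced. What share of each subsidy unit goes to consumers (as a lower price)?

For a small subsidy around the equilibrium, the benefit split depends on the relative slopes, which at a point are proportional to the elasticities.
Buyer share = εs/(εs + |εd|) = 0.5/(0.5 + 2.7) = 0.15625; seller share = |εd|/(εs + |εd|) = 0.84375.

Consumer share = 0.15625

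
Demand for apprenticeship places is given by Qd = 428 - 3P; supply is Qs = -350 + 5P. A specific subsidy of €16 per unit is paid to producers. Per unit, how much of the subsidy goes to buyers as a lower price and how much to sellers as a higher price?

Pre-subsidy: 428 - 3P = -350 + 5P gives P* = 97.25, Q* = 136.25.
With the subsidy, sellers receive Ps = Pb + 16 for each unit, where Pb is the price buyers pay.
Supply in terms of Pb becomes Qs = -350 + 5(Pb + 16) = -270 + 5Pb. Setting this equal to demand: 428 - 3Pb = -270 + 5Pb, so Pb = 87.25.
Sellers receive Ps = 87.25 + 16 = 103.25; Q' = 428 − 3·87.25 = 166.25.
Buyers' price falls by P* − Pb = 97.25 − 87.25 = 10; sellers' price rises by Ps − P* = 103.25 − 97.25 = 6.

Buyers gain €10 per unit; sellers gain €6 per unit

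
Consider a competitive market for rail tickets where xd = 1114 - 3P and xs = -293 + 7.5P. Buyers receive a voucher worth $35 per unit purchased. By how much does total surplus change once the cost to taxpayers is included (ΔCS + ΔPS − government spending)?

Net change in total surplus = -$1312.5

Pre-subsidy: 1114 - 3P = -293 + 7.5P gives P* = 134, x* = 712.
With the rebate, buyers effectively pay Pb = Ps − 35, where Ps is the price sellers receive.
Demand in terms of Ps becomes xd = 1114 − 3(Ps − 35) = 1219 - 3Ps. Setting this equal to supply: 1219 - 3Ps = -293 + 7.5Ps, so Ps = 144.
Buyers pay Pb = 144 − 35 = 109; x' = -293 + 7.5·144 = 787.
ΔCS = ½(712 + 787)(134 − 109) = 18737.5; ΔPS = ½(712 + 787)(144 − 134) = 7495.
Government spending = 35 × 787 = 27545.
Net change = 18737.5 + 7495 − 27545 = -1312.5. The loss equals the DWL triangle ½·35·75.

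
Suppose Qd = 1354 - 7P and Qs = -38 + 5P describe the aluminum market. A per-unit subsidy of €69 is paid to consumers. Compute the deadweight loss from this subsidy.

Deadweight loss = €6943.125

Pre-subsidy: 1354 - 7P = -38 + 5P gives P* = 116, Q* = 542.
With the rebate, buyers effectively pay Pb = Ps − 69, where Ps is the price sellers receive.
Demand in terms of Ps becomes Qd = 1354 − 7(Ps − 69) = 1837 - 7Ps. Setting this equal to supply: 1837 - 7Ps = -38 + 5Ps, so Ps = 156.25.
Buyers pay Pb = 156.25 − 69 = 87.25; Q' = -38 + 5·156.25 = 743.25.
The subsidy expands output by 743.25 − 542 = 201.25 past the efficient level; on those units the gap between marginal cost and willingness to pay runs from 0 up to 69.
DWL = ½ × 69 × 201.25 = 6943.125.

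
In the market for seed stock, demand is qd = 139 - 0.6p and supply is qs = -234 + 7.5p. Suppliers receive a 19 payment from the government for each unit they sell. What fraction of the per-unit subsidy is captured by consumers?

Pre-subsidy: 139 - 0.6p = -234 + 7.5p gives p* = 3730/81, q* = 3007/27.
With the subsidy, sellers receive ps = pb + 19 for each unit, where pb is the price buyers pay.
Supply in terms of pb becomes qs = -234 + 7.5(pb + 19) = -91.5 + 7.5pb. Setting this equal to demand: 139 - 0.6pb = -91.5 + 7.5pb, so pb = 2305/81.
Sellers receive ps = 2305/81 + 19 = 3844/81; q' = 139 − 0.6·(2305/81) = 3292/27.
Buyers' price falls by p* − pb = 3730/81 − 2305/81 = 475/27; sellers' price rises by ps − p* = 3844/81 − 3730/81 = 38/27.
So consumers capture (475/27)/19 = 25/27 of each unit of subsidy.

Consumer share = 25/27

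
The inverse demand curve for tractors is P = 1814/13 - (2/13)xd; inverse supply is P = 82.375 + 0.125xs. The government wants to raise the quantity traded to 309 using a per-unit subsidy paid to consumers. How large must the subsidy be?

Required subsidy s = 29 per unit

At x = 309, from the demand curve buyers pay Pb = 1814/13 − (2/13)·309 = 92; from the supply curve sellers need Ps = 82.375 + 0.125·309 = 121.
The subsidy must fill the gap: s = Ps − Pb = 121 − 92 = 29.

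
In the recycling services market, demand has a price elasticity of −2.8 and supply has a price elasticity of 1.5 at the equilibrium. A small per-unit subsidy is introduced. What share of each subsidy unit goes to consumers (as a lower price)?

Consumer share = 15/43

For a small subsidy around the equilibrium, the benefit split depends on the relative slopes, which at a point are proportional to the elasticities.
Buyer share = εs/(εs + |εd|) = 1.5/(1.5 + 2.8) = 15/43; seller share = |εd|/(εs + |εd|) = 28/43.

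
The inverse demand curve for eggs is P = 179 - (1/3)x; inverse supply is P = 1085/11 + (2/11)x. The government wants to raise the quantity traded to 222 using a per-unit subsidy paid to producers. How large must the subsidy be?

Required subsidy s = 34 per unit

At x = 222, from the demand curve buyers pay Pb = 179 − (1/3)·222 = 105; from the supply curve sellers need Ps = 1085/11 + (2/11)·222 = 139.
The subsidy must fill the gap: s = Ps − Pb = 139 − 105 = 34.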